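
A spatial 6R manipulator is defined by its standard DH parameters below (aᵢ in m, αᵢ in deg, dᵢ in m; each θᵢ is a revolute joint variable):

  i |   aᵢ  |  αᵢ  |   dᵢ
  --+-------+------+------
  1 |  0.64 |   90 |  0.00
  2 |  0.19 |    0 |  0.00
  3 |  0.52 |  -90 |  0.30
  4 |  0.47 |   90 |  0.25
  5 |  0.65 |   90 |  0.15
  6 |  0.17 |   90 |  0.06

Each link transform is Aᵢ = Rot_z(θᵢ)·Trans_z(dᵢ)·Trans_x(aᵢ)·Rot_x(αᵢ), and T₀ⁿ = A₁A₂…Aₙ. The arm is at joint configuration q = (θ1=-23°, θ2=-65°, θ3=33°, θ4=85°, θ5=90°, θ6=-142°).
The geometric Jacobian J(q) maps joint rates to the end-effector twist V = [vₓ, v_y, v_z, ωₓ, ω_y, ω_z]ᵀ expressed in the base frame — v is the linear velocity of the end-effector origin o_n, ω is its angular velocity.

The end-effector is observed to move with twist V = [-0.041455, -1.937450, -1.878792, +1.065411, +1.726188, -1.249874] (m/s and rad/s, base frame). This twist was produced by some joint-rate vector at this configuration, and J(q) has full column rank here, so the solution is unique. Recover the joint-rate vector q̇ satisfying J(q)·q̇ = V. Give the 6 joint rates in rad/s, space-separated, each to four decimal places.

-0.9630 -0.9720 -0.9970 -0.0810 0.4070 0.0720

o_n = [1.6015, -0.4364, 0.1535]
J₁: ẑ×o_n = [0.4364, 1.6015, -0.0000], ω = ẑ
J2: z=[-0.3907, -0.9205, 0.0000] o=[0.5891, -0.2501, 0.0000] → [-0.1413, 0.0600, 1.0047, -0.3907, -0.9205, 0.0000]
J3: z=[-0.3907, -0.9205, 0.0000] o=[0.6630, -0.2814, -0.1722] → [-0.2998, 0.1272, 0.9244, -0.3907, -0.9205, 0.0000]
J4: z=[0.4878, -0.2071, 0.8480] o=[0.9517, -0.7299, -0.4478] → [-0.3734, 0.2577, 0.2777, 0.4878, -0.2071, 0.8480]
J5: z=[0.7436, -0.4103, -0.5279] o=[1.2886, -0.3642, -0.2575] → [-0.2067, -0.4707, 0.0747, 0.7436, -0.4103, -0.5279]
J6: z=[0.4573, 0.8881, -0.0462] o=[1.7172, -0.5604, 0.2146] → [-0.0486, 0.0333, 0.1595, 0.4573, 0.8881, -0.0462]
q̇ = J⁺·V = [-0.9630, -0.9720, -0.9970, -0.0810, 0.4070, 0.0720]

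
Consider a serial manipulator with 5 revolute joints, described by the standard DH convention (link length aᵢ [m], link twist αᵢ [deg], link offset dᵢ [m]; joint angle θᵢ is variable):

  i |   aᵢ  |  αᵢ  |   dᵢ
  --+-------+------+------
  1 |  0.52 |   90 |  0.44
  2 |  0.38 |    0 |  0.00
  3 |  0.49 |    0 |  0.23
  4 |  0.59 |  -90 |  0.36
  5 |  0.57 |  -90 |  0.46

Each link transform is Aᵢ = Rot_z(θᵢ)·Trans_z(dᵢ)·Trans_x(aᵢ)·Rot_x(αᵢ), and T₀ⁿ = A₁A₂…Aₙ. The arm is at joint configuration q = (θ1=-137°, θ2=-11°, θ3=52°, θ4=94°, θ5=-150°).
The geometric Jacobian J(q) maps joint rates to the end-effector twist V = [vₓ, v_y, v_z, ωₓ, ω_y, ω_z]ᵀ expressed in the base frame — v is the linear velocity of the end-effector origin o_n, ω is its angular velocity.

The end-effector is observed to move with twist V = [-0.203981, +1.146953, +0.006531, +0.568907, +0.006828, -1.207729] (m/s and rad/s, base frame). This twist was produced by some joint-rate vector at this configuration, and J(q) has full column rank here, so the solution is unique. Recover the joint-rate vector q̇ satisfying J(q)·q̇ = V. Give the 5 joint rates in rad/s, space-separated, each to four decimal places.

o_n = [-1.2326, 0.0470, 0.4318]
J₁: ẑ×o_n = [-0.0470, -1.2326, 0.0000], ω = ẑ
J2: z=[-0.6820, 0.7314, 0.0000] o=[-0.3803, -0.3546, 0.4400] → [-0.0060, -0.0056, 0.3494, -0.6820, 0.7314, 0.0000]
J3: z=[-0.6820, 0.7314, 0.0000] o=[-0.6531, -0.6090, 0.3675] → [0.0471, 0.0439, -0.0236, -0.6820, 0.7314, 0.0000]
J4: z=[-0.6820, 0.7314, 0.0000] o=[-1.0804, -0.6930, 0.6890] → [-0.1881, -0.1754, -0.3934, -0.6820, 0.7314, 0.0000]
J5: z=[0.5171, 0.4822, -0.7071] o=[-1.0208, -0.1452, 1.1062] → [-0.1893, 0.4985, 0.2015, 0.5171, 0.4822, -0.7071]
q̇ = J⁺·V = [-0.7870, 0.1120, -0.9390, 0.4440, 0.5950]

-0.7870 0.1120 -0.9390 0.4440 0.5950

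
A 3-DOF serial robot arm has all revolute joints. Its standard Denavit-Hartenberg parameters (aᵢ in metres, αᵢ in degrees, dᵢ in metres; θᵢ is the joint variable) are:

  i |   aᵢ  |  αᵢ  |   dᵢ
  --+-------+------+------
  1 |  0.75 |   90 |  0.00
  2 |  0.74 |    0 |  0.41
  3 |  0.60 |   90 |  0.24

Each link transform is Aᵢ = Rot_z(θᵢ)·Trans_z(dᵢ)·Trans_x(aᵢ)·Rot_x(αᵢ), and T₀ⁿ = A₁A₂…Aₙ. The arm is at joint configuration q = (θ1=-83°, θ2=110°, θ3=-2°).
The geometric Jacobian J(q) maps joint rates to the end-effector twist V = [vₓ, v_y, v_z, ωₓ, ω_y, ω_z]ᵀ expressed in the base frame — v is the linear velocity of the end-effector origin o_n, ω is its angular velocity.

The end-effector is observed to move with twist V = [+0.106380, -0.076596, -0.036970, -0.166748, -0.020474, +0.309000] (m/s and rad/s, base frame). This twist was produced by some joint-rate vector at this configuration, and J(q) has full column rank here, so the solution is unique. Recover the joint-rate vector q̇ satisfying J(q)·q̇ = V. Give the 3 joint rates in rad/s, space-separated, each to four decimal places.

0.3090 0.0230 0.1450

o_n = [-0.6072, -0.3884, 1.2660]
J₁: ẑ×o_n = [0.3884, -0.6072, 0.0000], ω = ẑ
J2: z=[-0.9925, -0.1219, 0.0000] o=[0.0914, -0.7444, 0.0000] → [-0.1543, 1.2566, -0.4385, -0.9925, -0.1219, 0.0000]
J3: z=[-0.9925, -0.1219, 0.0000] o=[-0.3464, -0.5432, 0.6954] → [-0.0695, 0.5664, -0.1854, -0.9925, -0.1219, 0.0000]
q̇ = J⁺·V = [0.3090, 0.0230, 0.1450]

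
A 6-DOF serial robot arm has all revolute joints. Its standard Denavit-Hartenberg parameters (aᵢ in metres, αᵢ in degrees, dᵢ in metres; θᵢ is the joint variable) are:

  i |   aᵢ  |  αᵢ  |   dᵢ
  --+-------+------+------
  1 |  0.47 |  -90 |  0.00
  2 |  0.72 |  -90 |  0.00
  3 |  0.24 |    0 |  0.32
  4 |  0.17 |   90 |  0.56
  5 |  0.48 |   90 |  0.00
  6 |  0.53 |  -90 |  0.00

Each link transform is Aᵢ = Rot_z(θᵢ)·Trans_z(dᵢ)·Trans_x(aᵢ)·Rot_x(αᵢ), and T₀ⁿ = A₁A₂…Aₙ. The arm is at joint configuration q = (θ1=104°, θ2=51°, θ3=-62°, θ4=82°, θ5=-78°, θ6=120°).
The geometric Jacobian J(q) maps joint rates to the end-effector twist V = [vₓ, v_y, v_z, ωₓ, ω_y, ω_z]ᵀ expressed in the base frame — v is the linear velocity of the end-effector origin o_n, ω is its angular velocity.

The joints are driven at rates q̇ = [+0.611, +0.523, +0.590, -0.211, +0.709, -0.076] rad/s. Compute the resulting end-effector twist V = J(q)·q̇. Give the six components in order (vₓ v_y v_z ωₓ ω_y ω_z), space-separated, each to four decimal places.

o_n = [-0.7220, 0.5407, -1.3474]
J₁: ẑ×o_n = [-0.5407, -0.7220, 0.0000], ω = ẑ
J2: z=[-0.9703, -0.2419, 0.0000] o=[-0.1137, 0.4560, 0.0000] → [0.3260, -1.3073, -0.2293, -0.9703, -0.2419, 0.0000]
J3: z=[0.1880, -0.7541, -0.6293] o=[-0.2233, 0.8957, -0.5595] → [0.3707, 0.4620, -0.4428, 0.1880, -0.7541, -0.6293]
J4: z=[0.1880, -0.7541, -0.6293] o=[-0.3859, 0.6719, -0.8485] → [0.2936, 0.3053, -0.2781, 0.1880, -0.7541, -0.6293]
J5: z=[-0.9639, -0.0185, -0.2658] o=[-0.2485, 0.3613, -1.3251] → [0.0481, 0.1044, -0.1817, -0.9639, -0.0185, -0.2658]
J6: z=[-0.2238, -0.4854, 0.8452] o=[-0.3180, 0.7808, -1.1025] → [0.3218, -0.3963, -0.1424, -0.2238, -0.4854, 0.8452]
V = J·q̇ = [0.0065, -0.8126, -0.4405, -1.1026, -0.3885, 0.1198]

0.0065 -0.8126 -0.4405 -1.1026 -0.3885 0.1198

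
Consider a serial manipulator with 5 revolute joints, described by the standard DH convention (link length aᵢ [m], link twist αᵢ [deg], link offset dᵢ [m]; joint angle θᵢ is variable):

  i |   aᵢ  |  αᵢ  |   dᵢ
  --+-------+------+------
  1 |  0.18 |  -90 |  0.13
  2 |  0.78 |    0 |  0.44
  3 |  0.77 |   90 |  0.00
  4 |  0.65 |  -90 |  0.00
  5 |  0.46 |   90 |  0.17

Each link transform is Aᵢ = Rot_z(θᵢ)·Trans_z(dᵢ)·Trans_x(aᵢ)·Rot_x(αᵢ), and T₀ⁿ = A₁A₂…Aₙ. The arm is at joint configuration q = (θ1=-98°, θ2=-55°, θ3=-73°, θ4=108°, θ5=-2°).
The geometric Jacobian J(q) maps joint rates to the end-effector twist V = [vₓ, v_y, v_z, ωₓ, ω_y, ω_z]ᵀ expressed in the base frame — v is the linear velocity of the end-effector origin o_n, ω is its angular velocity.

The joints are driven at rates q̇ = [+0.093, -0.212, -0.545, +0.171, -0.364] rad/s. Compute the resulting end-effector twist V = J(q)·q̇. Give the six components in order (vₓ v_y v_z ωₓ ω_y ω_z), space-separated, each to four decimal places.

0.0129 0.4505 -0.2752 -0.5898 0.4342 0.2605

o_n = [1.3660, -0.6478, 0.9682]
J₁: ẑ×o_n = [0.6478, 1.3660, -0.0000], ω = ẑ
J2: z=[0.9903, -0.1392, 0.0000] o=[-0.0251, -0.1782, 0.1300] → [-0.1167, -0.8300, -0.2713, 0.9903, -0.1392, 0.0000]
J3: z=[0.9903, -0.1392, 0.0000] o=[0.3484, -0.6825, 0.7689] → [-0.0277, -0.1973, 0.1760, 0.9903, -0.1392, 0.0000]
J4: z=[0.1097, 0.7803, -0.6157] o=[0.4144, -0.2131, 1.3757] → [-0.5856, -0.5412, -0.7903, 0.1097, 0.7803, -0.6157]
J5: z=[-0.3875, -0.5368, -0.7494] o=[1.0093, -0.4216, 1.2174] → [-0.0357, -0.3639, 0.2791, -0.3875, -0.5368, -0.7494]
V = J·q̇ = [0.0129, 0.4505, -0.2752, -0.5898, 0.4342, 0.2605]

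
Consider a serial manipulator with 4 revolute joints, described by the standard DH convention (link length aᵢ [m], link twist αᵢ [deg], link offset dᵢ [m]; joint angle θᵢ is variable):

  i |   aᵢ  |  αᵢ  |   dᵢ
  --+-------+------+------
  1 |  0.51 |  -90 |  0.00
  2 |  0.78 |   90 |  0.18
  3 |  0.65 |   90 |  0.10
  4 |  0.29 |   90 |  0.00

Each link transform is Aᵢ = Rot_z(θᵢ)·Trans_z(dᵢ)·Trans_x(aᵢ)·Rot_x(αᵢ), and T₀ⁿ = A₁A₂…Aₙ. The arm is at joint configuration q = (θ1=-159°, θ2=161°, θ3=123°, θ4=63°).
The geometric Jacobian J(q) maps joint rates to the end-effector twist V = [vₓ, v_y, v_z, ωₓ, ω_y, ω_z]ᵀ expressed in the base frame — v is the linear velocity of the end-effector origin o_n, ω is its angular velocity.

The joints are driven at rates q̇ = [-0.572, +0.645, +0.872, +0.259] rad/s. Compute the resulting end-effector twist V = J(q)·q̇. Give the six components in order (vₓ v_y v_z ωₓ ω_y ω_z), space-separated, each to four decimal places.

o_n = [0.0271, -0.8846, -0.4542]
J₁: ẑ×o_n = [0.8846, 0.0271, -0.0000], ω = ẑ
J2: z=[0.3584, -0.9336, 0.0000] o=[-0.4761, -0.1828, 0.0000] → [0.4240, 0.1628, 0.2183, 0.3584, -0.9336, 0.0000]
J3: z=[-0.3039, -0.1167, -0.9455] o=[0.2769, -0.0865, -0.2539] → [-0.7312, 0.1753, 0.2134, -0.3039, -0.1167, -0.9455]
J4: z=[0.9355, -0.2243, -0.2730] o=[0.1294, -0.7271, -0.2332] → [0.0065, 0.2346, -0.1703, 0.9355, -0.2243, -0.2730]
V = J·q̇ = [-0.8684, 0.3031, 0.2828, 0.2084, -0.7620, -1.4672]

-0.8684 0.3031 0.2828 0.2084 -0.7620 -1.4672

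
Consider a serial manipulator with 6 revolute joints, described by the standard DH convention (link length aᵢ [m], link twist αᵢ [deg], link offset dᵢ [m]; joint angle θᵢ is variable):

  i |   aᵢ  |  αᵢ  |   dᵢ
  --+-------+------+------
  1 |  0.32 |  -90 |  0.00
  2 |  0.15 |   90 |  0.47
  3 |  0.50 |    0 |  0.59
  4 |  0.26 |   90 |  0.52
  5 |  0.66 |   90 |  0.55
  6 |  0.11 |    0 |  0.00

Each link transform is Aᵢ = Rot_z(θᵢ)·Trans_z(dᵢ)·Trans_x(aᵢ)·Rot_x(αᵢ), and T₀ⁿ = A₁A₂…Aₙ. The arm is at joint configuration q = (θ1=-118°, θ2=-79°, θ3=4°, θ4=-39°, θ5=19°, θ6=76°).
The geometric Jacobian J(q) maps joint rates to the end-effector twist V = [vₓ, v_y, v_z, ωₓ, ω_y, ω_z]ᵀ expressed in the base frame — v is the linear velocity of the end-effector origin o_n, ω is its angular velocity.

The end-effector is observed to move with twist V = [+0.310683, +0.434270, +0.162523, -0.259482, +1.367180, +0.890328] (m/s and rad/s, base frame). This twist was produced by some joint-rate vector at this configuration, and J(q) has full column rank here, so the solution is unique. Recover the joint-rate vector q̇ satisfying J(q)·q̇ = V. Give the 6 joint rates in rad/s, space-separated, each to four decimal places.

0.6230 -0.9250 0.2960 0.8620 -0.0760 0.0440

o_n = [-0.1164, 0.9623, 1.2526]
J₁: ẑ×o_n = [-0.9623, -0.1164, 0.0000], ω = ẑ
J2: z=[0.8829, -0.4695, 0.0000] o=[-0.1502, -0.2825, 0.0000] → [-0.5881, -1.1060, 1.1150, 0.8829, -0.4695, 0.0000]
J3: z=[0.4608, 0.8667, 0.1908] o=[0.2513, -0.5285, 0.1472] → [0.6736, -0.5796, 1.0058, 0.4608, 0.8667, 0.1908]
J4: z=[0.4608, 0.8667, 0.1908] o=[0.5093, -0.1175, 0.7494] → [0.2301, -0.3513, 1.0400, 0.4608, 0.8667, 0.1908]
J5: z=[-0.6719, 0.4812, -0.5630] o=[0.5982, 0.3673, 1.0577] → [0.4288, 0.5333, -0.0559, -0.6719, 0.4812, -0.5630]
J6: z=[-0.6245, -0.7768, 0.0814] o=[-0.0341, 0.9001, 1.2908] → [0.0246, -0.0306, -0.1028, -0.6245, -0.7768, 0.0814]
q̇ = J⁺·V = [0.6230, -0.9250, 0.2960, 0.8620, -0.0760, 0.0440]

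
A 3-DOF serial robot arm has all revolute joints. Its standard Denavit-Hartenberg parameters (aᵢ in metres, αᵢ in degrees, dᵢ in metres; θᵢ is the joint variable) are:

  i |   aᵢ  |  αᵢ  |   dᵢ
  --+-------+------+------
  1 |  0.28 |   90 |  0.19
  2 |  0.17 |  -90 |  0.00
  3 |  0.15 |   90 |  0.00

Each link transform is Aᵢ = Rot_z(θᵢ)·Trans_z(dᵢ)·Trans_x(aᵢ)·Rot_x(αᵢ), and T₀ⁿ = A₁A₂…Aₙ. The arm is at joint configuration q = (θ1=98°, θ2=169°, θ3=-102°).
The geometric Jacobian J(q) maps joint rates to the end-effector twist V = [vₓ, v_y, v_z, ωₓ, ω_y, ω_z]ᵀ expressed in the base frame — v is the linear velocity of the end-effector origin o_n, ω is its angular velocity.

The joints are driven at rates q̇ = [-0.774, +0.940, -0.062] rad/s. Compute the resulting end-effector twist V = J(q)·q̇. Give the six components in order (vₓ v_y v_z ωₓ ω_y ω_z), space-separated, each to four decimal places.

o_n = [0.1253, 0.1628, 0.2165]
J₁: ẑ×o_n = [-0.1628, 0.1253, 0.0000], ω = ẑ
J2: z=[0.9903, 0.1392, 0.0000] o=[-0.0390, 0.2773, 0.1900] → [0.0037, -0.0262, -0.1363, 0.9903, 0.1392, 0.0000]
J3: z=[0.0266, -0.1890, -0.9816] o=[-0.0157, 0.1120, 0.2224] → [0.0509, -0.1383, 0.0280, 0.0266, -0.1890, -0.9816]
V = J·q̇ = [0.1263, -0.1131, -0.1298, 0.9292, 0.1425, -0.7131]

0.1263 -0.1131 -0.1298 0.9292 0.1425 -0.7131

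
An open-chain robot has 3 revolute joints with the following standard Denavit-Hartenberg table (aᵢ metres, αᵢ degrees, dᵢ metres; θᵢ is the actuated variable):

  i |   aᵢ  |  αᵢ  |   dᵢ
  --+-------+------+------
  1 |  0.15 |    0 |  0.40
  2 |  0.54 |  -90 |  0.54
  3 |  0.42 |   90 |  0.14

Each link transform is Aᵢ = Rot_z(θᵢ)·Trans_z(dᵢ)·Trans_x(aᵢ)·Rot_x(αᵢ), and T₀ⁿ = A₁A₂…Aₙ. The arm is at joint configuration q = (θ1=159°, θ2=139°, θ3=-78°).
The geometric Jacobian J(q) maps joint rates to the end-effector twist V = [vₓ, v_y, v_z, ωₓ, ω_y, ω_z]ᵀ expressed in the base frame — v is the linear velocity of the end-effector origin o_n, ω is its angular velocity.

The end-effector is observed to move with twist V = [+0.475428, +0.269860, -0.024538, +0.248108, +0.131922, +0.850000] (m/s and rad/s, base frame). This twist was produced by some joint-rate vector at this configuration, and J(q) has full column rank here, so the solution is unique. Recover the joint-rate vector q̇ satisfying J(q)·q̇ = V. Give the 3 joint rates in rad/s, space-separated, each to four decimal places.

-0.1170 0.9670 0.2810

o_n = [0.2781, -0.4344, 1.3508]
J₁: ẑ×o_n = [0.4344, 0.2781, -0.0000], ω = ẑ
J2: z=[0.0000, 0.0000, 1.0000] o=[-0.1400, 0.0538, 0.4000] → [0.4882, 0.4181, -0.0000, 0.0000, 0.0000, 1.0000]
J3: z=[0.8829, 0.4695, 0.0000] o=[0.1135, -0.4230, 0.9400] → [0.1929, -0.3627, -0.0873, 0.8829, 0.4695, 0.0000]
q̇ = J⁺·V = [-0.1170, 0.9670, 0.2810]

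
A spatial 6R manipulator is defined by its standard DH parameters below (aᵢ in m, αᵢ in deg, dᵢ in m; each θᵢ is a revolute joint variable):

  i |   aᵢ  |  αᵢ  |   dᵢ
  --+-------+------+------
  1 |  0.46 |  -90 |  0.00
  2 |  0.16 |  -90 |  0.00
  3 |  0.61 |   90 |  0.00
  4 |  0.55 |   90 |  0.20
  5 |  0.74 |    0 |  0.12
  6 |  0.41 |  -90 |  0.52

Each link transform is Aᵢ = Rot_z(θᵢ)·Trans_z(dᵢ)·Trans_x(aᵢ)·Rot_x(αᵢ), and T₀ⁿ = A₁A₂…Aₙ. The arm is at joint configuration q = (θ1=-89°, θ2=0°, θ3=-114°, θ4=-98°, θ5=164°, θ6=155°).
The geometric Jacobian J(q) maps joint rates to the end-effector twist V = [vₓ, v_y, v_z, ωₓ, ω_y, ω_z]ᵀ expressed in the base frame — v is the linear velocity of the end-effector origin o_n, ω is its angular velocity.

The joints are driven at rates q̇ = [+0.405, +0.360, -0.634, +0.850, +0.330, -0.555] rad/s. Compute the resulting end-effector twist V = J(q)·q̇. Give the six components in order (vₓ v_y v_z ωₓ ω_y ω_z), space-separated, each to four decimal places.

o_n = [-0.0865, -0.5163, 0.0576]
J₁: ẑ×o_n = [0.5163, -0.0865, 0.0000], ω = ẑ
J2: z=[0.9998, 0.0175, 0.0000] o=[0.0080, -0.4599, 0.0000] → [0.0010, -0.0576, -0.0547, 0.9998, 0.0175, 0.0000]
J3: z=[0.0000, 0.0000, -1.0000] o=[0.0108, -0.6199, 0.0000] → [0.1036, 0.0973, 0.0000, 0.0000, 0.0000, -1.0000]
J4: z=[-0.4226, 0.9063, -0.0000] o=[0.5637, -0.3621, 0.0000] → [0.0522, 0.0243, 0.6544, -0.4226, 0.9063, -0.0000]
J5: z=[-0.8975, -0.4185, -0.1392] o=[0.4098, -0.2132, 0.5446] → [0.1617, -0.3681, 0.0644, -0.8975, -0.4185, -0.1392]
J6: z=[-0.8975, -0.4185, -0.1392] o=[0.3056, -0.0367, -0.1765] → [-0.1647, 0.2646, 0.2664, -0.8975, -0.4185, -0.1392]
V = J·q̇ = [0.3329, -0.3651, 0.4099, 0.2027, 0.8708, 1.0703]

0.3329 -0.3651 0.4099 0.2027 0.8708 1.0703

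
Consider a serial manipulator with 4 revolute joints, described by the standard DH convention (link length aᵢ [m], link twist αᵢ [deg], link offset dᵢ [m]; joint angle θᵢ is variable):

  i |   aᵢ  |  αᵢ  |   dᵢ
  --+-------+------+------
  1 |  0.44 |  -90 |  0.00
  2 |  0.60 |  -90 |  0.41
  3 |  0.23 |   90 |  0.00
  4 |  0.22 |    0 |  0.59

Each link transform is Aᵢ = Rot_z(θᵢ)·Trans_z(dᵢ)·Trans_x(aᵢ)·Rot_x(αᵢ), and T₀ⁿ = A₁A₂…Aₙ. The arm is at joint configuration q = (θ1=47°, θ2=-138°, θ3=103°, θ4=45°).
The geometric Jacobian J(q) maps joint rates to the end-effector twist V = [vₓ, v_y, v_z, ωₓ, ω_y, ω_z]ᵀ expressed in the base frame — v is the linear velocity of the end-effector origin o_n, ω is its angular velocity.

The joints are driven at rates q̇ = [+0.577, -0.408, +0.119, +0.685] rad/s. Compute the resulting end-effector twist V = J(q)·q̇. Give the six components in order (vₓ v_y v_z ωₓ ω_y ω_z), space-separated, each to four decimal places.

o_n = [-0.1085, -0.2606, 0.8437]
J₁: ẑ×o_n = [0.2606, -0.1085, 0.0000], ω = ẑ
J2: z=[-0.7314, 0.6820, 0.0000] o=[0.3001, 0.3218, 0.0000] → [0.5754, 0.6171, 0.7046, -0.7314, 0.6820, 0.0000]
J3: z=[0.4563, 0.4894, 0.7431] o=[-0.3039, 0.2753, 0.4015] → [0.6147, -0.0566, -0.3402, 0.4563, 0.4894, 0.7431]
J4: z=[-0.3293, -0.6830, 0.6520] o=[-0.1137, 0.1506, 0.3669] → [-0.0576, 0.1605, 0.1390, -0.3293, -0.6830, 0.6520]
V = J·q̇ = [-0.0507, -0.2111, -0.2327, 0.1271, -0.6879, 1.1120]

-0.0507 -0.2111 -0.2327 0.1271 -0.6879 1.1120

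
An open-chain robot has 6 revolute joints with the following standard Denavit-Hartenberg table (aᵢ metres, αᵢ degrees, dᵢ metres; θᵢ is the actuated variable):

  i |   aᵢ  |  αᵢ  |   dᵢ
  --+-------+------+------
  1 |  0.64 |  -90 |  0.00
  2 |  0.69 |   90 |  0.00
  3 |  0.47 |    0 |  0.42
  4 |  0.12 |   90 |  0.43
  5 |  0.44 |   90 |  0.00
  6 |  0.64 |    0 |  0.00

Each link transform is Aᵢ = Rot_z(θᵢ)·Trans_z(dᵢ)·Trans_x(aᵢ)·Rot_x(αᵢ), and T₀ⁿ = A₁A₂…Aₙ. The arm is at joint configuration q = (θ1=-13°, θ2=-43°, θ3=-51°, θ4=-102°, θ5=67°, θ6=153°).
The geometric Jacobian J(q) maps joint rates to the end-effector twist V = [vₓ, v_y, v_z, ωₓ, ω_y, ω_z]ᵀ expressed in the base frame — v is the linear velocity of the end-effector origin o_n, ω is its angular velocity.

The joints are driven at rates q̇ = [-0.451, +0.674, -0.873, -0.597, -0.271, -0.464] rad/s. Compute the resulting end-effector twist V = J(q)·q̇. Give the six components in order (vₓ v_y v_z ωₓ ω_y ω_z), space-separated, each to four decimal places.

0.4497 -0.1783 -0.0377 1.3561 0.3298 -1.0500

o_n = [0.6720, -0.2965, 1.0743]
J₁: ẑ×o_n = [0.2965, 0.6720, -0.0000], ω = ẑ
J2: z=[0.2250, 0.9744, 0.0000] o=[0.6236, -0.1440, 0.0000] → [1.0468, -0.2417, -0.0815, 0.2250, 0.9744, 0.0000]
J3: z=[-0.6645, 0.1534, 0.7314] o=[1.1153, -0.2575, 0.4706] → [0.1212, 0.0770, 0.0939, -0.6645, 0.1534, 0.7314]
J4: z=[-0.6645, 0.1534, 0.7314] o=[0.9648, -0.5976, 0.9795] → [-0.2057, -0.1511, -0.1552, -0.6645, 0.1534, 0.7314]
J5: z=[-0.1231, 0.9429, -0.3096] o=[0.5906, -0.5671, 1.2210] → [-0.0545, -0.0433, -0.1101, -0.1231, 0.9429, -0.3096]
J6: z=[-0.4188, -0.3322, -0.8451] o=[0.1948, -0.5558, 1.4128] → [0.3316, -0.5451, 0.0499, -0.4188, -0.3322, -0.8451]
V = J·q̇ = [0.4497, -0.1783, -0.0377, 1.3561, 0.3298, -1.0500]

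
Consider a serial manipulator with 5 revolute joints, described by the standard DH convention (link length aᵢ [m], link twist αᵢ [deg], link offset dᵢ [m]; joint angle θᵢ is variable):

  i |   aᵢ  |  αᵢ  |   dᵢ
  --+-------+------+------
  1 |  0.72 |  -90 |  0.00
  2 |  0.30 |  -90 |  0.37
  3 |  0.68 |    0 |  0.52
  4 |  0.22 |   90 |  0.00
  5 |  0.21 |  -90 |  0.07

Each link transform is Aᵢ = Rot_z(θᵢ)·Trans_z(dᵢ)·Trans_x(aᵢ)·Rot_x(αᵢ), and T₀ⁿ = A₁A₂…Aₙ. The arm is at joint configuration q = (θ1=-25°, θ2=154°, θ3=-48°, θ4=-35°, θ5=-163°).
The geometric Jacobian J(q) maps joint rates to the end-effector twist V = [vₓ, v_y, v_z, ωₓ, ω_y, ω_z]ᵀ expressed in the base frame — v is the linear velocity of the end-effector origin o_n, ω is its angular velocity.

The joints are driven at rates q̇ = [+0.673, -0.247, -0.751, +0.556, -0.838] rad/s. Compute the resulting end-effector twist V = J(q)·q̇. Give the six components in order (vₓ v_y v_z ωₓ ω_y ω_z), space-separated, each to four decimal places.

-0.2347 0.3419 0.1204 -0.7476 -0.0366 0.1331

o_n = [0.2916, 0.8603, 0.1106]
J₁: ẑ×o_n = [-0.8603, 0.2916, 0.0000], ω = ẑ
J2: z=[0.4226, 0.9063, 0.0000] o=[0.6525, -0.3043, 0.0000] → [0.1003, -0.0468, 0.8193, 0.4226, 0.9063, 0.0000]
J3: z=[-0.3973, 0.1853, 0.8988] o=[0.5645, 0.1450, -0.1315] → [-0.5980, -0.1491, -0.2336, -0.3973, 0.1853, 0.8988]
J4: z=[-0.3973, 0.1853, 0.8988] o=[0.2009, 0.8722, 0.1364] → [0.0059, 0.0713, -0.0121, -0.3973, 0.1853, 0.8988]
J5: z=[0.8600, -0.2666, 0.4351] o=[0.2713, 1.0803, 0.1246] → [0.0994, 0.0209, -0.1838, 0.8600, -0.2666, 0.4351]
V = J·q̇ = [-0.2347, 0.3419, 0.1204, -0.7476, -0.0366, 0.1331]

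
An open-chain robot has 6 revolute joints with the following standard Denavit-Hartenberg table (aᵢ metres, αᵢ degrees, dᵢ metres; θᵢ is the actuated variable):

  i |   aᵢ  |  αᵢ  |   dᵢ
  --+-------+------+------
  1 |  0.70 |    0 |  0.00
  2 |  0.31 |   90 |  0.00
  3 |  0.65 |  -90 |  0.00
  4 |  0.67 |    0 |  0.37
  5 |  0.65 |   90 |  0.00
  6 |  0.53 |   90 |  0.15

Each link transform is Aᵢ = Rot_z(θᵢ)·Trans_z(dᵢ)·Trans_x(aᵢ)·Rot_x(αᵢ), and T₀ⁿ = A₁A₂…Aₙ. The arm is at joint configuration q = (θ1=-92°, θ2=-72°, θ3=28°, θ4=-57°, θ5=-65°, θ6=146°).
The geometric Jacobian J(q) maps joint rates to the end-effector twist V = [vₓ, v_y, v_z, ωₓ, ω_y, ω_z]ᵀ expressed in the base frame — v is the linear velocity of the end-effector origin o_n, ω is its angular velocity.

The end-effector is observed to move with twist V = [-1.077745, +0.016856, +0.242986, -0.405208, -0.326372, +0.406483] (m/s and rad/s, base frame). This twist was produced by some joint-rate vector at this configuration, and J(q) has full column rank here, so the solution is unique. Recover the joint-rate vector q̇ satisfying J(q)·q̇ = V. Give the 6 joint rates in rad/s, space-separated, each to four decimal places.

-0.6650 0.4360 -0.6530 0.7700 -0.4340 -0.8510

o_n = [-0.8626, -0.2522, 0.9527]
J₁: ẑ×o_n = [0.2522, -0.8626, 0.0000], ω = ẑ
J2: z=[0.0000, 0.0000, 1.0000] o=[-0.0244, -0.6996, 0.0000] → [-0.4473, -0.8382, 0.0000, 0.0000, 0.0000, 1.0000]
J3: z=[-0.2756, 0.9613, 0.0000] o=[-0.3224, -0.7850, 0.0000] → [0.9158, 0.2626, 0.3724, -0.2756, 0.9613, 0.0000]
J4: z=[0.4513, 0.1294, 0.8829] o=[-0.8741, -0.9432, 0.3052] → [-0.5263, -0.2821, 0.3103, 0.4513, 0.1294, 0.8829]
J5: z=[0.4513, 0.1294, 0.8829] o=[-1.1717, -0.4440, 0.8032] → [-0.1500, 0.2054, 0.0465, 0.4513, 0.1294, 0.8829]
J6: z=[0.8658, -0.3030, -0.3981] o=[-1.0313, 0.1697, 0.6415] → [-0.2623, -0.3367, -0.3142, 0.8658, -0.3030, -0.3981]
q̇ = J⁺·V = [-0.6650, 0.4360, -0.6530, 0.7700, -0.4340, -0.8510]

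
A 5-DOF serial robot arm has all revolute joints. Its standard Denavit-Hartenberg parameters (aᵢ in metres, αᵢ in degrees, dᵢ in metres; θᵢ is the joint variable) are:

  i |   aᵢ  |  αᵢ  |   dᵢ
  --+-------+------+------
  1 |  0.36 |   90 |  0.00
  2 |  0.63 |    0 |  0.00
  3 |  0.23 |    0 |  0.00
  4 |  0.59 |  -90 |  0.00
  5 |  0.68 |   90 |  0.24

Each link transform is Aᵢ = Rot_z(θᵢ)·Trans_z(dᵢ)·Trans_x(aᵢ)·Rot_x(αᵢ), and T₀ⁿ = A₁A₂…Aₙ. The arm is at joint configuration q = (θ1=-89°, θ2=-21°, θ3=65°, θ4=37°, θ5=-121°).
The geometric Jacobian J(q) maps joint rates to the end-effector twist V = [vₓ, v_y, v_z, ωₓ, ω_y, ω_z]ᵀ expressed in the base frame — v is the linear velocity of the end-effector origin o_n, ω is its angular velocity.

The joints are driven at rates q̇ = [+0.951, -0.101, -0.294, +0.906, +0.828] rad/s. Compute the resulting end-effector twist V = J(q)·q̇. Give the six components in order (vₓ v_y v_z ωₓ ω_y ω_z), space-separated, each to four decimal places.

0.5885 -0.5197 0.2500 -0.5252 0.8088 1.0805

o_n = [-0.5668, -0.9241, 0.2084]
J₁: ẑ×o_n = [0.9241, -0.5668, 0.0000], ω = ẑ
J2: z=[-0.9998, -0.0175, 0.0000] o=[0.0063, -0.3599, 0.0000] → [-0.0036, 0.2083, 0.5541, -0.9998, -0.0175, 0.0000]
J3: z=[-0.9998, -0.0175, 0.0000] o=[0.0165, -0.9480, -0.2258] → [-0.0076, 0.4341, -0.0341, -0.9998, -0.0175, 0.0000]
J4: z=[-0.9998, -0.0175, 0.0000] o=[0.0194, -1.1134, -0.0660] → [-0.0048, 0.2743, -0.1995, -0.9998, -0.0175, 0.0000]
J5: z=[-0.0172, 0.9875, 0.1564] o=[0.0210, -1.2057, 0.5167] → [-0.3486, -0.0973, 0.5757, -0.0172, 0.9875, 0.1564]
V = J·q̇ = [0.5885, -0.5197, 0.2500, -0.5252, 0.8088, 1.0805]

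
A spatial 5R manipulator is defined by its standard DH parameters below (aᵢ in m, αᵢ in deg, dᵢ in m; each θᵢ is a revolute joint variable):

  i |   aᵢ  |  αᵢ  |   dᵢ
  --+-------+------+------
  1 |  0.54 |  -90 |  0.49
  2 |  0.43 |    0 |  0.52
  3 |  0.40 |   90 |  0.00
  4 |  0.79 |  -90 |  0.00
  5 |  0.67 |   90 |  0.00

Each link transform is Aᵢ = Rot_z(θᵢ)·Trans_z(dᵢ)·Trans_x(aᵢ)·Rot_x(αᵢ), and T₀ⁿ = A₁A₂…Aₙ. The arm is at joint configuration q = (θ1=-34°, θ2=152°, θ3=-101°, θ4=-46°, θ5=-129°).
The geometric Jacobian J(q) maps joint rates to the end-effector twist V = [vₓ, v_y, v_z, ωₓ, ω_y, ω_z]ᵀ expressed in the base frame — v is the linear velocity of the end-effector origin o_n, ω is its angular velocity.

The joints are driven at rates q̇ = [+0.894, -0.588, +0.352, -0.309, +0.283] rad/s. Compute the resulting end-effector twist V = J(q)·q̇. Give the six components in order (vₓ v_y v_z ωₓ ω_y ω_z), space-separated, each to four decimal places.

o_n = [0.9532, -0.3353, 0.1061]
J₁: ẑ×o_n = [0.3353, 0.9532, -0.0000], ω = ẑ
J2: z=[0.5592, 0.8290, 0.0000] o=[0.4477, -0.3020, 0.4900] → [-0.3183, 0.2147, -0.4377, 0.5592, 0.8290, 0.0000]
J3: z=[0.5592, 0.8290, 0.0000] o=[0.4237, 0.3414, 0.2881] → [-0.1509, 0.1018, -0.8174, 0.5592, 0.8290, 0.0000]
J4: z=[0.6443, -0.4346, 0.6293] o=[0.6324, 0.2007, -0.0227] → [0.2813, 0.1189, -0.2059, 0.6443, -0.4346, 0.6293]
J5: z=[0.7637, 0.3228, -0.5590] o=[0.6009, -0.4636, -0.4492] → [0.2509, -0.6210, -0.0157, 0.7637, 0.3228, -0.5590]
V = J·q̇ = [0.4179, 0.5493, 0.0288, -0.1149, 0.0300, 0.5413]

0.4179 0.5493 0.0288 -0.1149 0.0300 0.5413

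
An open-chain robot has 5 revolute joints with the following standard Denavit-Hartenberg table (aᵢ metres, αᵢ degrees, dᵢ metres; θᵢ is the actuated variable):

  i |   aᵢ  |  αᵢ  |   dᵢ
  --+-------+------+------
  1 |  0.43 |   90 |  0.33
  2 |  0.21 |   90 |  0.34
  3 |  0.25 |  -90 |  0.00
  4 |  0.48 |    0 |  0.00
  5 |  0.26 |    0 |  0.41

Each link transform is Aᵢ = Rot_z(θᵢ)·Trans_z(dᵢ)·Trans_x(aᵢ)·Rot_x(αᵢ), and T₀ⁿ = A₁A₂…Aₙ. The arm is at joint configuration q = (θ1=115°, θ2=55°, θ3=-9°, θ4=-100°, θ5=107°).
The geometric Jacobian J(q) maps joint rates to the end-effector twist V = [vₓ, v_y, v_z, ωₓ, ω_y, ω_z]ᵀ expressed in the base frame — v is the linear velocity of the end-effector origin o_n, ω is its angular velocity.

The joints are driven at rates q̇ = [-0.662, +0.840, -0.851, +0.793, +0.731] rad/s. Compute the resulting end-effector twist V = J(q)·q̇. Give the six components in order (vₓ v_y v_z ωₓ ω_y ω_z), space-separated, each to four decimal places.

o_n = [0.1124, 1.3644, 0.6452]
J₁: ẑ×o_n = [-1.3644, 0.1124, 0.0000], ω = ẑ
J2: z=[0.9063, 0.4226, 0.0000] o=[-0.1817, 0.3897, 0.3300] → [0.1332, -0.2857, 0.7591, 0.9063, 0.4226, 0.0000]
J3: z=[-0.3462, 0.7424, -0.5736] o=[0.0755, 0.6426, 0.5020] → [0.5204, 0.0284, -0.2773, -0.3462, 0.7424, -0.5736]
J4: z=[0.8572, 0.4987, 0.1281] o=[-0.0198, 0.7544, 0.7043] → [-0.1076, 0.0676, 0.4570, 0.8572, 0.4987, 0.1281]
J5: z=[0.8572, 0.4987, 0.1281] o=[-0.1517, 1.0681, 0.3657] → [0.1014, -0.2058, 0.1224, 0.8572, 0.4987, 0.1281]
V = J·q̇ = [0.5611, -0.4354, 1.3255, 2.3623, 0.4833, 0.0214]

0.5611 -0.4354 1.3255 2.3623 0.4833 0.0214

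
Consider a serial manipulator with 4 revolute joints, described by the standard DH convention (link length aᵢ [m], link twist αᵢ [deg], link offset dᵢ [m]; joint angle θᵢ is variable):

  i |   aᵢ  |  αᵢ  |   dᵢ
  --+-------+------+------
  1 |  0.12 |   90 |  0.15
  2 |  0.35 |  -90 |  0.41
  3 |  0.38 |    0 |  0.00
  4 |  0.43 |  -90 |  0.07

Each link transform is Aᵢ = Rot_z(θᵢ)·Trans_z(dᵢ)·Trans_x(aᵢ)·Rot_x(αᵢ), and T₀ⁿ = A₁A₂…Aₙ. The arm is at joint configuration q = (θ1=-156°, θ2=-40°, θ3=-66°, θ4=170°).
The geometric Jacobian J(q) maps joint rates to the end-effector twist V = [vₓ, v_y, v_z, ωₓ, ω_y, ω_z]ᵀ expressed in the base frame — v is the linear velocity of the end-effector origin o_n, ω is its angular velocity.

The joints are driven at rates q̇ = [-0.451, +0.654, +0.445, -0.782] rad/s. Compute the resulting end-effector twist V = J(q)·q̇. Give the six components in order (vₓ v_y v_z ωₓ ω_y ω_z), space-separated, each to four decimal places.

o_n = [-0.5693, 0.1186, -0.0538]
J₁: ẑ×o_n = [-0.1186, -0.5693, 0.0000], ω = ẑ
J2: z=[-0.4067, 0.9135, 0.0000] o=[-0.1096, -0.0488, 0.1500] → [-0.1862, -0.0829, 0.3518, -0.4067, 0.9135, 0.0000]
J3: z=[-0.5872, -0.2614, 0.7660] o=[-0.5213, 0.2167, -0.0750] → [0.0696, -0.0243, 0.0450, -0.5872, -0.2614, 0.7660]
J4: z=[-0.5872, -0.2614, 0.7660] o=[-0.7707, 0.4857, -0.1743] → [0.2497, 0.2250, 0.2682, -0.5872, -0.2614, 0.7660]
V = J·q̇ = [-0.2326, 0.0157, 0.0404, -0.0681, 0.6856, -0.7092]

-0.2326 0.0157 0.0404 -0.0681 0.6856 -0.7092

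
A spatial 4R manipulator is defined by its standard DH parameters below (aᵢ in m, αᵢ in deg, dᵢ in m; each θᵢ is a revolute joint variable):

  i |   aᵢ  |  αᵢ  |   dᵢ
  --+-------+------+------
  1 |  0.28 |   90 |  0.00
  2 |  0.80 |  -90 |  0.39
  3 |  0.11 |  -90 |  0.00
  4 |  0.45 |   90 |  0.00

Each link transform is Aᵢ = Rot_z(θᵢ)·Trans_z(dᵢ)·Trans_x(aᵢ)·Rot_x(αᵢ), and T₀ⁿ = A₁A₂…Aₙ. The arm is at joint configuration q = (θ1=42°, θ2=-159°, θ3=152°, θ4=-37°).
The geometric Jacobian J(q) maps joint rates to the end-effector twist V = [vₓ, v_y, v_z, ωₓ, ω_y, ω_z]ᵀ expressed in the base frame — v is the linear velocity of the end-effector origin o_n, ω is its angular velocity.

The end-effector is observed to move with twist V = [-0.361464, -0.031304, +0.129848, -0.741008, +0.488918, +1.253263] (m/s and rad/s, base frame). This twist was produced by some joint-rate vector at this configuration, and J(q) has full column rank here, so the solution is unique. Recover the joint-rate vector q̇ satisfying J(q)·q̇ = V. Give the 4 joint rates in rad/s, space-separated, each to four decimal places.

0.7810 -0.7850 -0.5210 -0.0840

o_n = [0.1262, -0.1146, -0.3910]
J₁: ẑ×o_n = [0.1146, 0.1262, -0.0000], ω = ẑ
J2: z=[0.6691, -0.7431, 0.0000] o=[0.2081, 0.1874, 0.0000] → [0.2906, 0.2616, -0.2629, 0.6691, -0.7431, 0.0000]
J3: z=[0.2663, 0.2398, -0.9336] o=[-0.0860, -0.6022, -0.2867] → [0.4302, -0.1703, 0.0790, 0.2663, 0.2398, -0.9336]
J4: z=[0.9165, -0.3629, 0.1682] o=[-0.0532, -0.5032, -0.2519] → [-0.0149, 0.1577, 0.4212, 0.9165, -0.3629, 0.1682]
q̇ = J⁺·V = [0.7810, -0.7850, -0.5210, -0.0840]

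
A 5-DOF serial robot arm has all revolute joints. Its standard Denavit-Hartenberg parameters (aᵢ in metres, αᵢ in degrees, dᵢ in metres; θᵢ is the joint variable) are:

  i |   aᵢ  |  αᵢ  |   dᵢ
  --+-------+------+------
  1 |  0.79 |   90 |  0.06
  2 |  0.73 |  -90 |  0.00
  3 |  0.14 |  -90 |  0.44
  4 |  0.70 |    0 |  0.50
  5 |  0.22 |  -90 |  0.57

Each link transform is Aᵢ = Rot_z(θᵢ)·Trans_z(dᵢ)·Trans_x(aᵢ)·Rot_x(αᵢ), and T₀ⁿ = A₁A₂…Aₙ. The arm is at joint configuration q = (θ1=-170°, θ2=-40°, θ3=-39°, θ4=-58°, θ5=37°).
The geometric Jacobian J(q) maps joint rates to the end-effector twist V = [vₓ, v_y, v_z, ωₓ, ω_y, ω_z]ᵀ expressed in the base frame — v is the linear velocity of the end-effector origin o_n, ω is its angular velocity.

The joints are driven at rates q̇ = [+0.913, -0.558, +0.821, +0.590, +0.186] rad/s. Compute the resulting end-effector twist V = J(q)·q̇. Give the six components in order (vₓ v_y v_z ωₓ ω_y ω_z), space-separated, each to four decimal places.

o_n = [-2.8948, -0.8970, -0.3477]
J₁: ẑ×o_n = [0.8970, -2.8948, 0.0000], ω = ẑ
J2: z=[-0.1736, 0.9848, 0.0000] o=[-0.7780, -0.1372, 0.0600] → [-0.4015, -0.0708, 2.2166, -0.1736, 0.9848, 0.0000]
J3: z=[-0.6330, -0.1116, 0.7660] o=[-1.3287, -0.2343, -0.4092] → [0.5008, -1.1607, 0.2447, -0.6330, -0.1116, 0.7660]
J4: z=[-0.3398, -0.8491, -0.4045] o=[-1.7046, -0.2111, -0.1421] → [-0.1029, 0.4116, -0.7774, -0.3398, -0.8491, -0.4045]
J5: z=[-0.3398, -0.8491, -0.4045] o=[-2.5083, -0.5103, -0.0749] → [0.0752, 0.0636, -0.1967, -0.3398, -0.8491, -0.4045]
V = J·q̇ = [1.4075, -3.3017, -1.5312, -0.6865, -1.3000, 1.2280]

1.4075 -3.3017 -1.5312 -0.6865 -1.3000 1.2280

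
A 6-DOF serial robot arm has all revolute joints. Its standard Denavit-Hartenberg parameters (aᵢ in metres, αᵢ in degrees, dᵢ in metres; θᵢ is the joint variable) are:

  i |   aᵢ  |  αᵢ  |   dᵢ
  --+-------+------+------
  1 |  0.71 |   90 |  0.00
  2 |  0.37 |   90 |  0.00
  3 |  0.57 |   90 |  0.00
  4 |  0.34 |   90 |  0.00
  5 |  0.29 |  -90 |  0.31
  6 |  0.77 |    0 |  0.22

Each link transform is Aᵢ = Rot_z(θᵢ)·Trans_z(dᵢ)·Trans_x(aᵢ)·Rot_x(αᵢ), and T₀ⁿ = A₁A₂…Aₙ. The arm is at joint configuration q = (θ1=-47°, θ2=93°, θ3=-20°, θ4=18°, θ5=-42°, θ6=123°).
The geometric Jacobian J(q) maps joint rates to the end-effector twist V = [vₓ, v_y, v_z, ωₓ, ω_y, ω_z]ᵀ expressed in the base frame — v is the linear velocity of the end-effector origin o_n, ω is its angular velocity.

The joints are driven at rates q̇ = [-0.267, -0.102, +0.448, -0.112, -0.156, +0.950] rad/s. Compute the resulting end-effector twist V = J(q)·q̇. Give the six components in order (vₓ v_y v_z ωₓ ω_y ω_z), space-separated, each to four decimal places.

o_n = [1.1273, -0.4440, 1.0937]
J₁: ẑ×o_n = [0.4440, 1.1273, -0.0000], ω = ẑ
J2: z=[-0.7314, -0.6820, 0.0000] o=[0.4842, -0.5193, 0.0000] → [-0.7459, 0.7999, 0.3835, -0.7314, -0.6820, 0.0000]
J3: z=[0.6811, -0.7304, 0.0523] o=[0.4710, -0.5051, 0.3695] → [-0.5321, -0.4589, 0.5209, 0.6811, -0.7304, 0.0523]
J4: z=[0.6995, 0.6278, -0.3416] o=[0.5945, -0.3516, 0.9044] → [0.0873, -0.3144, -0.3990, 0.6995, 0.6278, -0.3416]
J5: z=[-0.5808, 0.7778, 0.2402] o=[0.7361, -0.3413, 1.2133] → [-0.0684, 0.0245, -0.2447, -0.5808, 0.7778, 0.2402]
J6: z=[0.7985, 0.4868, 0.3542] o=[0.5100, -0.2155, 1.5499] → [-0.1412, 0.5829, -0.4829, 0.7985, 0.4868, 0.3542]
V = J·q̇ = [-0.4141, -0.0030, -0.1816, 1.1505, 0.0132, 0.0937]

-0.4141 -0.0030 -0.1816 1.1505 0.0132 0.0937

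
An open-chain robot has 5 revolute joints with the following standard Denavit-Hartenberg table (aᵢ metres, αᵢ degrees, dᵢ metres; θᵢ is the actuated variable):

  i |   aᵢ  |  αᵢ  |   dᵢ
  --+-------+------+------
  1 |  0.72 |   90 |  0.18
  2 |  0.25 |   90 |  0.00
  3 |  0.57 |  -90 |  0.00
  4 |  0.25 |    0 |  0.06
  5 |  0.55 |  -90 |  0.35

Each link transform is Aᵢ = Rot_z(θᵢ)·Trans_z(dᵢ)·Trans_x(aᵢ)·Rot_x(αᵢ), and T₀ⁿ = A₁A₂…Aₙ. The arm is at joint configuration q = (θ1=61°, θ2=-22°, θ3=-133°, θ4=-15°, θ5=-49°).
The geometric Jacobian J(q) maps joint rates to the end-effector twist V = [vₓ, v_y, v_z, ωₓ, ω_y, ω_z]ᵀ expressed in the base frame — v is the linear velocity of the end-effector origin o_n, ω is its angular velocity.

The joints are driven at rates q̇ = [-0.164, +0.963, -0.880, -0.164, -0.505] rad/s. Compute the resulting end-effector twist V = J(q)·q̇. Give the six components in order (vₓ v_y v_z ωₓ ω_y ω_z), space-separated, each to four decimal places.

o_n = [-0.7458, 0.8191, -0.2754]
J₁: ẑ×o_n = [-0.8191, -0.7458, 0.0000], ω = ẑ
J2: z=[0.8746, -0.4848, 0.0000] o=[0.3491, 0.6297, 0.1800] → [0.2208, 0.3983, -0.3652, 0.8746, -0.4848, 0.0000]
J3: z=[-0.1816, -0.3276, -0.9272] o=[0.4614, 0.8325, 0.0863] → [0.1061, 1.0537, -0.3931, -0.1816, -0.3276, -0.9272]
J4: z=[-0.2677, 0.9237, -0.2740] o=[-0.0779, 0.7193, 0.2320] → [-0.4413, 0.0472, 0.5903, -0.2677, 0.9237, -0.2740]
J5: z=[-0.2677, 0.9237, -0.2740] o=[-0.3342, 0.7056, 0.2172] → [-0.4240, -0.0191, 0.3498, -0.2677, 0.9237, -0.2740]
V = J·q̇ = [0.5400, -0.4194, -0.2792, 1.1812, -0.7965, 0.8352]

0.5400 -0.4194 -0.2792 1.1812 -0.7965 0.8352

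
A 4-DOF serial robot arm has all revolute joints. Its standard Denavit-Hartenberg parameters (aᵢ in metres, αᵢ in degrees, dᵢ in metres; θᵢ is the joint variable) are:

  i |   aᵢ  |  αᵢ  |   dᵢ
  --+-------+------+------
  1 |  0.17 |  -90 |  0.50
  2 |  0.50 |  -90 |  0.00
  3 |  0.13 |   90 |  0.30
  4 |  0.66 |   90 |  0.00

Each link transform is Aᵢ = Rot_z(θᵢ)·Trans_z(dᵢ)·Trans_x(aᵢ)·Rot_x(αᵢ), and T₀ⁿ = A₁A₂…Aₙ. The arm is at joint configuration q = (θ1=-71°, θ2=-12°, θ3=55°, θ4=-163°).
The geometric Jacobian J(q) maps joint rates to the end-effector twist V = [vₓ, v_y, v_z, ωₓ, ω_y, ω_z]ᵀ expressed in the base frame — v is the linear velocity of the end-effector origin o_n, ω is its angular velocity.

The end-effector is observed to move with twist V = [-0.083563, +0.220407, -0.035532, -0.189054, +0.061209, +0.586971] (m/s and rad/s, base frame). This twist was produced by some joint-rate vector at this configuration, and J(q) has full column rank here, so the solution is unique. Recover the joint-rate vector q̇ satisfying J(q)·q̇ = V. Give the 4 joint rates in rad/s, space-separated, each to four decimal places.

o_n = [0.5184, -0.2447, 0.4395]
J₁: ẑ×o_n = [0.2447, 0.5184, -0.0000], ω = ẑ
J2: z=[0.9455, 0.3256, 0.0000] o=[0.0553, -0.1607, 0.5000] → [-0.0197, 0.0572, -0.2302, 0.9455, 0.3256, 0.0000]
J3: z=[0.0677, -0.1966, -0.9781] o=[0.2146, -0.6232, 0.6040] → [0.4025, -0.2861, 0.0854, 0.0677, -0.1966, -0.9781]
J4: z=[0.8032, -0.5709, 0.1703] o=[0.1579, -0.7858, 0.3260] → [-0.1569, -0.0297, 0.6404, 0.8032, -0.5709, 0.1703]
q̇ = J⁺·V = [0.2300, -0.1290, -0.3740, -0.0520]

0.2300 -0.1290 -0.3740 -0.0520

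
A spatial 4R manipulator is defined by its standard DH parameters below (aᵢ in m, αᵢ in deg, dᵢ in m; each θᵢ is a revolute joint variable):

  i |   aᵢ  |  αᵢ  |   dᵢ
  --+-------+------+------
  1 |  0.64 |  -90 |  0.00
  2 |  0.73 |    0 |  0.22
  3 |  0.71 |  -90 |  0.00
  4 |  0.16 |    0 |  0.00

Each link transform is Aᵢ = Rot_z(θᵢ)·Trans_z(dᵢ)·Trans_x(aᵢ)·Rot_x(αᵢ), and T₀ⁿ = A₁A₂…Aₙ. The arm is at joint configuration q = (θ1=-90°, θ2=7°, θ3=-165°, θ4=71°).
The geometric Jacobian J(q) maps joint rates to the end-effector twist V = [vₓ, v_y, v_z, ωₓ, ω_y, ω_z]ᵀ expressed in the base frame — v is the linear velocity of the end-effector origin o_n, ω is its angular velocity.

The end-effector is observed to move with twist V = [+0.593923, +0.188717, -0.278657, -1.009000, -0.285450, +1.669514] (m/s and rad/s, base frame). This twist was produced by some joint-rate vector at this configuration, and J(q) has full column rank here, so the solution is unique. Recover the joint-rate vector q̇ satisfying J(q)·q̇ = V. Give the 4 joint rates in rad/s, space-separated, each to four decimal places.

o_n = [0.0687, -0.6580, 0.1965]
J₁: ẑ×o_n = [0.6580, 0.0687, -0.0000], ω = ẑ
J2: z=[1.0000, 0.0000, 0.0000] o=[0.0000, -0.6400, 0.0000] → [0.0000, -0.1965, -0.0180, 1.0000, 0.0000, 0.0000]
J3: z=[1.0000, 0.0000, 0.0000] o=[0.2200, -1.3646, -0.0890] → [-0.0000, -0.2855, 0.7066, 1.0000, 0.0000, 0.0000]
J4: z=[0.0000, -0.3746, 0.9272] o=[0.2200, -0.7063, 0.1770] → [-0.0521, -0.1403, -0.0567, 0.0000, -0.3746, 0.9272]
q̇ = J⁺·V = [0.9630, -0.6590, -0.3500, 0.7620]

0.9630 -0.6590 -0.3500 0.7620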